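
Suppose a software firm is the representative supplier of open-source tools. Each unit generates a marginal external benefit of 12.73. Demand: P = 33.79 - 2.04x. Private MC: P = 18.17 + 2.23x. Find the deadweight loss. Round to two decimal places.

DWL = 18.98

Market equilibrium (private): 18.17 + 2.23x = 33.79 - 2.04x → x_m = 3.6581.
Social marginal cost = private MC − MEB = 5.44 + 2.23x.
Set SMC = demand: 5.44 + 2.23x = 33.79 - 2.04x → x* = 6.6393.
Between x* and x_m the wedge demand − SMC runs linearly from 0 to MEB(x_m), so the loss is a triangle.
DWL = ½ × 2.9812 × 12.7300 = 18.9753.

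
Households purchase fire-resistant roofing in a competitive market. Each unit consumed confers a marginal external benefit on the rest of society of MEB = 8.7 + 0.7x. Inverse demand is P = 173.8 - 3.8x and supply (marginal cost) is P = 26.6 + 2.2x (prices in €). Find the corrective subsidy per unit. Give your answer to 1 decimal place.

Social marginal benefit = demand + MEB = 182.5 - 3.1x.
Set SMB = MC: 182.5 - 3.1x = 26.6 + 2.2x → x* = 29.4151.
The Pigouvian subsidy equals MEB at x*: 8.7 + 0.7×29.4151 = 29.2906.

subsidy = €29.3 per unit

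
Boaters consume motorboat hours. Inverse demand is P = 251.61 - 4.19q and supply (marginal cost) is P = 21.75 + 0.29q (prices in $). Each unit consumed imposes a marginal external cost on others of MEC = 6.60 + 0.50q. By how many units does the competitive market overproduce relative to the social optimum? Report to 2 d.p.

6.48 units

Market equilibrium (private): 21.75 + 0.29q = 251.61 - 4.19q → q_m = 51.3080.
Social marginal benefit = demand − MEC = 245.01 - 4.69q.
Set SMB = MC: 245.01 - 4.69q = 21.75 + 0.29q → q* = 44.8313.
Gap = |51.3080 − 44.8313| = 6.4767.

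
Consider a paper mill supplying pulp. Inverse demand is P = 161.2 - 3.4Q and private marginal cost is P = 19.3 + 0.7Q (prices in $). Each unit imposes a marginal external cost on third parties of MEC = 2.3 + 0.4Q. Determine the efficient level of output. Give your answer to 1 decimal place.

Social marginal cost = private MC + MEC = 21.6 + 1.1Q.
Set SMC = demand: 21.6 + 1.1Q = 161.2 - 3.4Q → Q* = 31.0222.

Q* = 31.0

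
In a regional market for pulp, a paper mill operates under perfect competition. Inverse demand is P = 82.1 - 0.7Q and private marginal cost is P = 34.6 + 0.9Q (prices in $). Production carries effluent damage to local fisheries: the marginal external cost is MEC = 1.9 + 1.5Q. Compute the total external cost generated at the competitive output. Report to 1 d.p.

$717.4

Market equilibrium (private): 34.6 + 0.9Q = 82.1 - 0.7Q → Q_m = 29.6875.
Total external cost = ∫₀^{Q_m} (1.9 + 1.5Q) dQ = 1.9×29.6875 + ½×1.5×29.6875² = 717.4170.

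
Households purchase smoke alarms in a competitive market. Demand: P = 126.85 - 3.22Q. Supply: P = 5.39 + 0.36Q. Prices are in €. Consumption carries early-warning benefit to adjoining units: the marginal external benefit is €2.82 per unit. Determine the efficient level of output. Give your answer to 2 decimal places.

Q* = 34.72

Social marginal benefit = demand + MEB = 129.67 - 3.22Q.
Set SMB = MC: 129.67 - 3.22Q = 5.39 + 0.36Q → Q* = 34.7151.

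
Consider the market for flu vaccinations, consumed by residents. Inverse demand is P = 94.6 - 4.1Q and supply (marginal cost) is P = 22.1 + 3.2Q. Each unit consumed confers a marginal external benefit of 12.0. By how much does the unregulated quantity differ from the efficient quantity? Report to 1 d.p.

1.6 units

Market equilibrium (private): 22.1 + 3.2Q = 94.6 - 4.1Q → Q_m = 9.9315.
Social marginal benefit = demand + MEB = 106.6 - 4.1Q.
Set SMB = MC: 106.6 - 4.1Q = 22.1 + 3.2Q → Q* = 11.5753.
Gap = |9.9315 − 11.5753| = 1.6438.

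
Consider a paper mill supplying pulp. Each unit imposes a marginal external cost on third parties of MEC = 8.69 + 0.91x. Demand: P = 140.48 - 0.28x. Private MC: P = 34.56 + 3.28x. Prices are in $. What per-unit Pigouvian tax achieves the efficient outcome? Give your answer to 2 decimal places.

Social marginal cost = private MC + MEC = 43.25 + 4.19x.
Set SMC = demand: 43.25 + 4.19x = 140.48 - 0.28x → x* = 21.7517.
The Pigouvian tax equals MEC at x*: 8.69 + 0.91×21.7517 = 28.4840.

tax = $28.48 per unit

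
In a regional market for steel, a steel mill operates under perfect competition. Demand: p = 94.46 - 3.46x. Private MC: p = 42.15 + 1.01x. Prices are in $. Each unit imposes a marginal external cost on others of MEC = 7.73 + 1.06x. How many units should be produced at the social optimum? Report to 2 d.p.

x* = 8.06

Social marginal cost = private MC + MEC = 49.88 + 2.07x.
Set SMC = demand: 49.88 + 2.07x = 94.46 - 3.46x → x* = 8.0615.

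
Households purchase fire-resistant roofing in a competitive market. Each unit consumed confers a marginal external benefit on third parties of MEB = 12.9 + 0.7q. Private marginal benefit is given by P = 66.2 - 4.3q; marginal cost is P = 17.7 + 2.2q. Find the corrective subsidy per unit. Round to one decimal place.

Social marginal benefit = demand + MEB = 79.1 - 3.6q.
Set SMB = MC: 79.1 - 3.6q = 17.7 + 2.2q → q* = 10.5862.
The Pigouvian subsidy equals MEB at q*: 12.9 + 0.7×10.5862 = 20.3103.

subsidy = 20.3 per unit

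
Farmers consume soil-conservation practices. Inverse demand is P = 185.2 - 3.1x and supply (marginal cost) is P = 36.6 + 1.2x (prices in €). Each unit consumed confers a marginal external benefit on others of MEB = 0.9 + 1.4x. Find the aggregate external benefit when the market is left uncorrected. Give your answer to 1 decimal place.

Market equilibrium (private): 36.6 + 1.2x = 185.2 - 3.1x → x_m = 34.5581.
Total external benefit = ∫₀^{x_m} (0.9 + 1.4x) dx = 0.9×34.5581 + ½×1.4×34.5581² = 867.0859.

€867.1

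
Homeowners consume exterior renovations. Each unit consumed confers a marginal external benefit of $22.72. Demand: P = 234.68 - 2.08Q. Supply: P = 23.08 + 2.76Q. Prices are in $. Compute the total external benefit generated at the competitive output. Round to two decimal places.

Market equilibrium (private): 23.08 + 2.76Q = 234.68 - 2.08Q → Q_m = 43.7190.
Total external benefit = MEB × Q_m = 22.72 × 43.7190 = 993.2957.

$993.30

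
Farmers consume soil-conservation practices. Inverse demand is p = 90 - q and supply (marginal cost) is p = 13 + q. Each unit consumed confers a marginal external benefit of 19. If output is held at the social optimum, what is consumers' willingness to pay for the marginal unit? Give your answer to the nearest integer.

P = 42

Social marginal benefit = demand + MEB = 109 - q.
Set SMB = MC: 109 - q = 13 + q → q* = 48.0000.
Consumer price on the demand curve at q*: 90 − 1×48.0000 = 42.0000.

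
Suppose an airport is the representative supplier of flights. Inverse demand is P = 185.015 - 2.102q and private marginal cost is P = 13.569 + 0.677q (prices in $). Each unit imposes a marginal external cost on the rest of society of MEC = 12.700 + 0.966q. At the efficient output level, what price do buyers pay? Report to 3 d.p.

Social marginal cost = private MC + MEC = 26.269 + 1.643q.
Set SMC = demand: 26.269 + 1.643q = 185.015 - 2.102q → q* = 42.3888.
Consumer price on the demand curve at q*: 185.015 − 2.102×42.3888 = 95.9137.

P = $95.914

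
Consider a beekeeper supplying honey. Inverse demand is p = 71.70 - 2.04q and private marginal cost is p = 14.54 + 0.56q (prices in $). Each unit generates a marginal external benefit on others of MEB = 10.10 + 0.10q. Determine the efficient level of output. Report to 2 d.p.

q* = 26.90

Social marginal cost = private MC − MEB = 4.44 + 0.46q.
Set SMC = demand: 4.44 + 0.46q = 71.70 - 2.04q → q* = 26.9040.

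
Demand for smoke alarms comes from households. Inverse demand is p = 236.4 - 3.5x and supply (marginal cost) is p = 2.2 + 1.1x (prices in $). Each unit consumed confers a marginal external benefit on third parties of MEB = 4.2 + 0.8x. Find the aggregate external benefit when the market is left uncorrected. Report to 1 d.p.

$1250.7

Market equilibrium (private): 2.2 + 1.1x = 236.4 - 3.5x → x_m = 50.9130.
Total external benefit = ∫₀^{x_m} (4.2 + 0.8x) dx = 4.2×50.9130 + ½×0.8×50.9130² = 1250.6880.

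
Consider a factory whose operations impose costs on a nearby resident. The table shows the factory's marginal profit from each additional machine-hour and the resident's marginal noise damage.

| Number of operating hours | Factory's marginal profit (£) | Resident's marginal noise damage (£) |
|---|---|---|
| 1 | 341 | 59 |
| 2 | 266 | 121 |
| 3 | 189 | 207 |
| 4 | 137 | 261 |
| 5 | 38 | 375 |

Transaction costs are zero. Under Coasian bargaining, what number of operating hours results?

2

Bargaining reaches the level where marginal profit last exceeds marginal noise damage.
That holds through level 2 (266 ≥ 121) but not at 3 (189 < 207).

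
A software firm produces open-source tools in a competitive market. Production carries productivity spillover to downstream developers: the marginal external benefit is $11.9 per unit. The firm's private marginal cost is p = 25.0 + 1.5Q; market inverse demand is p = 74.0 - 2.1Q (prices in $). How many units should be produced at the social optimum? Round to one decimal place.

Social marginal cost = private MC − MEB = 13.1 + 1.5Q.
Set SMC = demand: 13.1 + 1.5Q = 74.0 - 2.1Q → Q* = 16.9167.

Q* = 16.9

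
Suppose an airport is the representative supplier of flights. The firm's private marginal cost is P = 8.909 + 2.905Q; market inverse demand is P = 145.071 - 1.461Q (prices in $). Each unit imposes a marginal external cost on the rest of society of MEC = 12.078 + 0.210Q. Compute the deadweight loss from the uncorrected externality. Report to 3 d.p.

DWL = $37.912

Market equilibrium (private): 8.909 + 2.905Q = 145.071 - 1.461Q → Q_m = 31.1869.
Social marginal cost = private MC + MEC = 20.987 + 3.115Q.
Set SMC = demand: 20.987 + 3.115Q = 145.071 - 1.461Q → Q* = 27.1163.
The welfare-loss triangle has base |Q_m − Q*| and height MEC(Q_m) (the vertical gap between SMC and demand is zero at Q* and MEC at Q_m).
DWL = ½ × 4.0706 × 18.6272 = 37.9119.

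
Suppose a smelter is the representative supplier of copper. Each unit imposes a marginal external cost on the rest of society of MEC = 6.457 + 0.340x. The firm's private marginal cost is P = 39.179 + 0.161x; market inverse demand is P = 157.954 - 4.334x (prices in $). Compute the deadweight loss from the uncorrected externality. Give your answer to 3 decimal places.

Market equilibrium (private): 39.179 + 0.161x = 157.954 - 4.334x → x_m = 26.4238.
Social marginal cost = private MC + MEC = 45.636 + 0.501x.
Set SMC = demand: 45.636 + 0.501x = 157.954 - 4.334x → x* = 23.2302.
Height of the DWL triangle at x_m is SMC(x_m) − demand(x_m) = MEC(x_m) = 15.4411.
DWL = ½ × 3.1936 × 15.4411 = 24.6563.

DWL = $24.656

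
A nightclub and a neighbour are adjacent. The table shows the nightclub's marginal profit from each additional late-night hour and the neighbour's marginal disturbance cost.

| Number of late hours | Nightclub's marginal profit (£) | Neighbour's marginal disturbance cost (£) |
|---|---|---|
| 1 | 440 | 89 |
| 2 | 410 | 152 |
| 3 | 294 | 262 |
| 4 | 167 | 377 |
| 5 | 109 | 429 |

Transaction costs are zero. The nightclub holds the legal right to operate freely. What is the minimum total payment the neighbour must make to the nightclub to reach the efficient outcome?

Left alone the nightclub would choose level 5 (marginal profit stays positive).
Efficient level: k* = 3 (marginal profit ≥ marginal disturbance cost through 3).
The neighbour must at least cover the nightclub's forgone profit from cutting 5→3: 167 + 109 = 276.

£276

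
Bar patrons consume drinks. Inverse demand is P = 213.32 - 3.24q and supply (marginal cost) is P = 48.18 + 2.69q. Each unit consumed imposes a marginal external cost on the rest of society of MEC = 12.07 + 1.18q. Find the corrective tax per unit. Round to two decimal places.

tax = 37.47 per unit

Social marginal benefit = demand − MEC = 201.25 - 4.42q.
Set SMB = MC: 201.25 - 4.42q = 48.18 + 2.69q → q* = 21.5288.
The Pigouvian tax equals MEC at q*: 12.07 + 1.18×21.5288 = 37.4740.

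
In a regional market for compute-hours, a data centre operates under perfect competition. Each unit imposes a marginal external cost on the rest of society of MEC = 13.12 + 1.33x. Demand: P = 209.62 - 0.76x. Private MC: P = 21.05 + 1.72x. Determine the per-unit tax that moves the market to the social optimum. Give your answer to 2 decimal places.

tax = 74.37 per unit

Social marginal cost = private MC + MEC = 34.17 + 3.05x.
Set SMC = demand: 34.17 + 3.05x = 209.62 - 0.76x → x* = 46.0499.
The Pigouvian tax equals MEC at x*: 13.12 + 1.33×46.0499 = 74.3664.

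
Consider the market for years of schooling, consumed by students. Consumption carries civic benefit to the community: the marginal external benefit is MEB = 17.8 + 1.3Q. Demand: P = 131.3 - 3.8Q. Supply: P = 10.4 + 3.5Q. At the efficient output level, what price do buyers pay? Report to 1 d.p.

Social marginal benefit = demand + MEB = 149.1 - 2.5Q.
Set SMB = MC: 149.1 - 2.5Q = 10.4 + 3.5Q → Q* = 23.1167.
Consumer price on the demand curve at Q*: 131.3 − 3.8×23.1167 = 43.4565.

P = 43.5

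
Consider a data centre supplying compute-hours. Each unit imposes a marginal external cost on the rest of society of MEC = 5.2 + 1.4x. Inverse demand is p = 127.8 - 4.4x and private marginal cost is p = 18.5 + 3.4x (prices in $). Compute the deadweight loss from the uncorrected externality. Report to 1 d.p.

Market equilibrium (private): 18.5 + 3.4x = 127.8 - 4.4x → x_m = 14.0128.
Social marginal cost = private MC + MEC = 23.7 + 4.8x.
Set SMC = demand: 23.7 + 4.8x = 127.8 - 4.4x → x* = 11.3152.
Between x* and x_m the wedge SMC − demand runs linearly from 0 to MEC(x_m), so the loss is a triangle.
DWL = ½ × 2.6976 × 24.8179 = 33.4744.

DWL = $33.5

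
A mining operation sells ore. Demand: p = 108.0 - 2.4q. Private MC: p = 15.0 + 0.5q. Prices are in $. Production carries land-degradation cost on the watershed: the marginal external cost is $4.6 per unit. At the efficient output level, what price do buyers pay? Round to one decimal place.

P = $34.8

Social marginal cost = private MC + MEC = 19.6 + 0.5q.
Set SMC = demand: 19.6 + 0.5q = 108.0 - 2.4q → q* = 30.4828.
Consumer price on the demand curve at q*: 108.0 − 2.4×30.4828 = 34.8413.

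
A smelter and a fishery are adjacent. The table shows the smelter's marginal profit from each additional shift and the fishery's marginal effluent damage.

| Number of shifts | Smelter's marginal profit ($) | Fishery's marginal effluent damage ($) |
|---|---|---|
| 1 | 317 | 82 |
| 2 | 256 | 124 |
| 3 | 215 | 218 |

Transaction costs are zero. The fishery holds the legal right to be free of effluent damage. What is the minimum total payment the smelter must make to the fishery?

Efficient level: marginal profit ≥ marginal effluent damage through level 2, so k* = 2.
With the fishery holding the right, the smelter must at least compensate total damage at k*: 82 + 124 = 206.

$206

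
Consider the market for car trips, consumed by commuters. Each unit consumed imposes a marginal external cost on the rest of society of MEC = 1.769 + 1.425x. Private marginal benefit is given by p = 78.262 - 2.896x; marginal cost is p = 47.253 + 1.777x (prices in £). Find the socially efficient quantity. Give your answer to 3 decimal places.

Social marginal benefit = demand − MEC = 76.493 - 4.321x.
Set SMB = MC: 76.493 - 4.321x = 47.253 + 1.777x → x* = 4.7950.

x* = 4.795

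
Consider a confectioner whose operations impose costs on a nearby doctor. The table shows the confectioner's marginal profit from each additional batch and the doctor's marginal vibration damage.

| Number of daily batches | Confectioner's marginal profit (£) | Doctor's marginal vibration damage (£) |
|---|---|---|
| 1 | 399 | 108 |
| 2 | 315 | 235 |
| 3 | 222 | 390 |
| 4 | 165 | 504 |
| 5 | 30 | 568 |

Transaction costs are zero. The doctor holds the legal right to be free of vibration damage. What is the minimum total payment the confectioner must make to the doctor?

£343

Efficient level: marginal profit ≥ marginal vibration damage through level 2, so k* = 2.
With the doctor holding the right, the confectioner must at least compensate total damage at k*: 108 + 235 = 343.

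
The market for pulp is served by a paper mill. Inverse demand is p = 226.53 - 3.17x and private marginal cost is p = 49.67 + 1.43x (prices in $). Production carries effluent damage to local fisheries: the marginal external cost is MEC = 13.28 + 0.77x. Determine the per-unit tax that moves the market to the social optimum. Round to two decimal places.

Social marginal cost = private MC + MEC = 62.95 + 2.20x.
Set SMC = demand: 62.95 + 2.20x = 226.53 - 3.17x → x* = 30.4618.
The Pigouvian tax equals MEC at x*: 13.28 + 0.77×30.4618 = 36.7356.

tax = $36.74 per unit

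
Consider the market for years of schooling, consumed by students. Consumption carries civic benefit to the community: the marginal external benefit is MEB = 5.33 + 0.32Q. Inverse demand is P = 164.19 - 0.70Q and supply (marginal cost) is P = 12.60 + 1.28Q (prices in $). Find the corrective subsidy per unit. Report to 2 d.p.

Social marginal benefit = demand + MEB = 169.52 - 0.38Q.
Set SMB = MC: 169.52 - 0.38Q = 12.60 + 1.28Q → Q* = 94.5301.
The Pigouvian subsidy equals MEB at Q*: 5.33 + 0.32×94.5301 = 35.5796.

subsidy = $35.58 per unit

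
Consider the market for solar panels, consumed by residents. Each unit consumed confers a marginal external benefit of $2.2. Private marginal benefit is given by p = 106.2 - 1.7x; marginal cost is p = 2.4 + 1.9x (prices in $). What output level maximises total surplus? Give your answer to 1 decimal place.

Social marginal benefit = demand + MEB = 108.4 - 1.7x.
Set SMB = MC: 108.4 - 1.7x = 2.4 + 1.9x → x* = 29.4444.

x* = 29.4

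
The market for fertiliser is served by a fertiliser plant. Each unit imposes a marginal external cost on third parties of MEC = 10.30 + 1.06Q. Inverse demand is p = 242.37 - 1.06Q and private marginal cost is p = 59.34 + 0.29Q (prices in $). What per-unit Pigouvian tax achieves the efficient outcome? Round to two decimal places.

tax = $86.27 per unit

Social marginal cost = private MC + MEC = 69.64 + 1.35Q.
Set SMC = demand: 69.64 + 1.35Q = 242.37 - 1.06Q → Q* = 71.6722.
The Pigouvian tax equals MEC at Q*: 10.30 + 1.06×71.6722 = 86.2725.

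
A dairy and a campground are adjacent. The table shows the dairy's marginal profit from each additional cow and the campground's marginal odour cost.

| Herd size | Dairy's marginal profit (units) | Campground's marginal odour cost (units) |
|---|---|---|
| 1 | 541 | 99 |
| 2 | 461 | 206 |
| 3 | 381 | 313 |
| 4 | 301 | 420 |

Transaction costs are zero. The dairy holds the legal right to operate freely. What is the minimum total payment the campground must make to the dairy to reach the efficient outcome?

Left alone the dairy would choose level 4 (marginal profit stays positive).
Efficient level: k* = 3 (marginal profit ≥ marginal odour cost through 3).
The campground must at least cover the dairy's forgone profit from cutting 4→3: 301 = 301.

301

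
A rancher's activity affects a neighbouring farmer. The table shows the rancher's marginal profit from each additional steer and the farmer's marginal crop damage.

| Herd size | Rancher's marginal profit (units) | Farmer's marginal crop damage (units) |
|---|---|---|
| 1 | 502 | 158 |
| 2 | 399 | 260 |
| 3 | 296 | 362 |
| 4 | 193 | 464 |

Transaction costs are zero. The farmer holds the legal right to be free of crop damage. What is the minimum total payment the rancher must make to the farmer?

Efficient level: marginal profit ≥ marginal crop damage through level 2, so k* = 2.
With the farmer holding the right, the rancher must at least compensate total damage at k*: 158 + 260 = 418.

418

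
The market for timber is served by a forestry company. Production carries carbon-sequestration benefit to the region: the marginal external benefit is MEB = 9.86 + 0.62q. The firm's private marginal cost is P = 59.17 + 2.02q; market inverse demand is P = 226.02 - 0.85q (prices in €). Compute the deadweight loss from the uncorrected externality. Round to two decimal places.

DWL = €468.27

Market equilibrium (private): 59.17 + 2.02q = 226.02 - 0.85q → q_m = 58.1359.
Social marginal cost = private MC − MEB = 49.31 + 1.40q.
Set SMC = demand: 49.31 + 1.40q = 226.02 - 0.85q → q* = 78.5378.
Height of the DWL triangle at q_m is demand(q_m) − SMC(q_m) = MEB(q_m) = 45.9043.
DWL = ½ × 20.4019 × 45.9043 = 468.2675.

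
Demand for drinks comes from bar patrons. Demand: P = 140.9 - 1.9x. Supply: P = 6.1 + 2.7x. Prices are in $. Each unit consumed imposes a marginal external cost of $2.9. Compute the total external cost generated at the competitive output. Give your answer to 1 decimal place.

Market equilibrium (private): 6.1 + 2.7x = 140.9 - 1.9x → x_m = 29.3043.
Total external cost = MEC × x_m = 2.9 × 29.3043 = 84.9825.

$85.0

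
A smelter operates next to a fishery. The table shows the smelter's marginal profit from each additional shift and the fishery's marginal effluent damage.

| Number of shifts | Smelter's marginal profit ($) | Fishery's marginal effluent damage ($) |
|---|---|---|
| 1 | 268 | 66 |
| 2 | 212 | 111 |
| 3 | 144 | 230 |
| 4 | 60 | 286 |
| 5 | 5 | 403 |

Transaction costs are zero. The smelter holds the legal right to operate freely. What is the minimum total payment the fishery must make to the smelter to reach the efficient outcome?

$209

Left alone the smelter would choose level 5 (marginal profit stays positive).
Efficient level: k* = 2 (marginal profit ≥ marginal effluent damage through 2).
The fishery must at least cover the smelter's forgone profit from cutting 5→2: 144 + 60 + 5 = 209.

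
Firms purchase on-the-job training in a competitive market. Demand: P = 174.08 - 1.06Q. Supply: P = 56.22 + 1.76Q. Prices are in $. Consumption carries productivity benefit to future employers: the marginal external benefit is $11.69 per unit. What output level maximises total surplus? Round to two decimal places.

Q* = 45.94

Social marginal benefit = demand + MEB = 185.77 - 1.06Q.
Set SMB = MC: 185.77 - 1.06Q = 56.22 + 1.76Q → Q* = 45.9397.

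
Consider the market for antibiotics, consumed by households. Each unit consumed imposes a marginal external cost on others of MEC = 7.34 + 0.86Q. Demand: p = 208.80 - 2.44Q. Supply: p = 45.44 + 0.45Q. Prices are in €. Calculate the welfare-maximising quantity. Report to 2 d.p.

Q* = 41.61

Social marginal benefit = demand − MEC = 201.46 - 3.30Q.
Set SMB = MC: 201.46 - 3.30Q = 45.44 + 0.45Q → Q* = 41.6053.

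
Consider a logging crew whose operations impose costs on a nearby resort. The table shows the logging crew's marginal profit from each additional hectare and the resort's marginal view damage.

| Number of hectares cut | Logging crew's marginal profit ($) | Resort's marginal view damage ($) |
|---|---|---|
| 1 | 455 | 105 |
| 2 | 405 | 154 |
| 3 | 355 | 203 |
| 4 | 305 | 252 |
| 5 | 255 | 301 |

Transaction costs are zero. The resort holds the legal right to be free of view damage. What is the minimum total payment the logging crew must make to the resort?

$714

Efficient level: marginal profit ≥ marginal view damage through level 4, so k* = 4.
With the resort holding the right, the logging crew must at least compensate total damage at k*: 105 + 154 + 203 + 252 = 714.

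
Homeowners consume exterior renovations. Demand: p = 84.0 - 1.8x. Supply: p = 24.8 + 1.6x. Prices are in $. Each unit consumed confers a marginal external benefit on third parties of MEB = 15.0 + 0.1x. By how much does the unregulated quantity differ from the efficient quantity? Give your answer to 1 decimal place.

5.1 units

Market equilibrium (private): 24.8 + 1.6x = 84.0 - 1.8x → x_m = 17.4118.
Social marginal benefit = demand + MEB = 99.0 - 1.7x.
Set SMB = MC: 99.0 - 1.7x = 24.8 + 1.6x → x* = 22.4848.
Gap = |17.4118 − 22.4848| = 5.0730.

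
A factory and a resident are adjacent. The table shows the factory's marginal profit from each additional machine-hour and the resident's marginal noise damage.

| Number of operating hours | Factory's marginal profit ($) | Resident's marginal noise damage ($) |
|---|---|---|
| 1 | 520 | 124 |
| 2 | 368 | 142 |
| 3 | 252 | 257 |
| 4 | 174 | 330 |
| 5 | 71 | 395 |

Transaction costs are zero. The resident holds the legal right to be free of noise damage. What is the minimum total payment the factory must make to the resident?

$266

Efficient level: marginal profit ≥ marginal noise damage through level 2, so k* = 2.
With the resident holding the right, the factory must at least compensate total damage at k*: 124 + 142 = 266.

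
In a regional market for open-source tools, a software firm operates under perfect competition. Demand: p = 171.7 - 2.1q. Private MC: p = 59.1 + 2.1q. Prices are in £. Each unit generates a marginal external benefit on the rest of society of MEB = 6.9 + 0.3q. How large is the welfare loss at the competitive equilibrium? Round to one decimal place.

DWL = £28.6

Market equilibrium (private): 59.1 + 2.1q = 171.7 - 2.1q → q_m = 26.8095.
Social marginal cost = private MC − MEB = 52.2 + 1.8q.
Set SMC = demand: 52.2 + 1.8q = 171.7 - 2.1q → q* = 30.6410.
The loss is the area between SMC and demand from q* to q_m; with linear curves that's a triangle of height MEB(q_m).
DWL = ½ × 3.8315 × 14.9429 = 28.6269.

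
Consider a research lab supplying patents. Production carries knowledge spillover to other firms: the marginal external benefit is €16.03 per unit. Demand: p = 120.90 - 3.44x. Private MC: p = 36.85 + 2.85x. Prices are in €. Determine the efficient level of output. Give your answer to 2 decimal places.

x* = 15.91

Social marginal cost = private MC − MEB = 20.82 + 2.85x.
Set SMC = demand: 20.82 + 2.85x = 120.90 - 3.44x → x* = 15.9110.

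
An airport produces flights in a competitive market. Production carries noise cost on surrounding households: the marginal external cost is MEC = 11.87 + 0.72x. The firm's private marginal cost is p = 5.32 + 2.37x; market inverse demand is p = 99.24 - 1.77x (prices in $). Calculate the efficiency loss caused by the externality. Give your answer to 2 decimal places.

Market equilibrium (private): 5.32 + 2.37x = 99.24 - 1.77x → x_m = 22.6860.
Social marginal cost = private MC + MEC = 17.19 + 3.09x.
Set SMC = demand: 17.19 + 3.09x = 99.24 - 1.77x → x* = 16.8827.
Height of the DWL triangle at x_m is SMC(x_m) − demand(x_m) = MEC(x_m) = 28.2039.
DWL = ½ × 5.8033 × 28.2039 = 81.8378.

DWL = $81.84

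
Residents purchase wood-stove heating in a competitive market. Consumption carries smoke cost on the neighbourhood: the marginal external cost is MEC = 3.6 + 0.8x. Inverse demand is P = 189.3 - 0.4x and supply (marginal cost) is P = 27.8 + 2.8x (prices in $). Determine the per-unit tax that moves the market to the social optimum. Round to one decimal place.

Social marginal benefit = demand − MEC = 185.7 - 1.2x.
Set SMB = MC: 185.7 - 1.2x = 27.8 + 2.8x → x* = 39.4750.
The Pigouvian tax equals MEC at x*: 3.6 + 0.8×39.4750 = 35.1800.

tax = $35.2 per unit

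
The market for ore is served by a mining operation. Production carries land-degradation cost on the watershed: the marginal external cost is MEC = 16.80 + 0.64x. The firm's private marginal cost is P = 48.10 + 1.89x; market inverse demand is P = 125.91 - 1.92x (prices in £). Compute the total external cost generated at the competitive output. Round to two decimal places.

Market equilibrium (private): 48.10 + 1.89x = 125.91 - 1.92x → x_m = 20.4226.
Total external cost = ∫₀^{x_m} (16.80 + 0.64x) dx = 16.80×20.4226 + ½×0.64×20.4226² = 476.5661.

£476.57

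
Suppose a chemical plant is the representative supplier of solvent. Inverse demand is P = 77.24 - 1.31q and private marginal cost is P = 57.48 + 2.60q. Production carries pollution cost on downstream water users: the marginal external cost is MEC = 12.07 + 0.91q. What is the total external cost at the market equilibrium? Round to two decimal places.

72.62

Market equilibrium (private): 57.48 + 2.60q = 77.24 - 1.31q → q_m = 5.0537.
Total external cost = ∫₀^{q_m} (12.07 + 0.91q) dq = 12.07×5.0537 + ½×0.91×5.0537² = 72.6188.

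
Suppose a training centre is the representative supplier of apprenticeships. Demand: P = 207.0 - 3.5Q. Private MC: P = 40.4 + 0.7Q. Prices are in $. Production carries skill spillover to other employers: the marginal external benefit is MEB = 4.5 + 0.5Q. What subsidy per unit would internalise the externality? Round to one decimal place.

subsidy = $27.6 per unit

Social marginal cost = private MC − MEB = 35.9 + 0.2Q.
Set SMC = demand: 35.9 + 0.2Q = 207.0 - 3.5Q → Q* = 46.2432.
The Pigouvian subsidy equals MEB at Q*: 4.5 + 0.5×46.2432 = 27.6216.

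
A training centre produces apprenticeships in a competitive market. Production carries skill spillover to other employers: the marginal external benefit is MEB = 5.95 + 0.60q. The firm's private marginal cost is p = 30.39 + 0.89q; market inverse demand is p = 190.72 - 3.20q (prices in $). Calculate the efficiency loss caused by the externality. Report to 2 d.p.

DWL = $124.43

Market equilibrium (private): 30.39 + 0.89q = 190.72 - 3.20q → q_m = 39.2005.
Social marginal cost = private MC − MEB = 24.44 + 0.29q.
Set SMC = demand: 24.44 + 0.29q = 190.72 - 3.20q → q* = 47.6447.
The welfare-loss triangle has base |q_m − q*| and height MEB(q_m) (the vertical gap between SMC and demand is zero at q* and MEB at q_m).
DWL = ½ × 8.4442 × 29.4703 = 124.4266.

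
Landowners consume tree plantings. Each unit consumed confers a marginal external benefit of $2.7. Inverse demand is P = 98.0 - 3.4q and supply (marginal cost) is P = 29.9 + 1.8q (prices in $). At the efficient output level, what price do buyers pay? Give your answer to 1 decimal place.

P = $51.7

Social marginal benefit = demand + MEB = 100.7 - 3.4q.
Set SMB = MC: 100.7 - 3.4q = 29.9 + 1.8q → q* = 13.6154.
Consumer price on the demand curve at q*: 98.0 − 3.4×13.6154 = 51.7076.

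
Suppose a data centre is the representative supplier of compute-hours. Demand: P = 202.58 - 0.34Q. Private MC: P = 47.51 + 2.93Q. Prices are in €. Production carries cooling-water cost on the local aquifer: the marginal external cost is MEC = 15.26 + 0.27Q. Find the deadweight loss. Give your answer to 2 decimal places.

Market equilibrium (private): 47.51 + 2.93Q = 202.58 - 0.34Q → Q_m = 47.4220.
Social marginal cost = private MC + MEC = 62.77 + 3.20Q.
Set SMC = demand: 62.77 + 3.20Q = 202.58 - 0.34Q → Q* = 39.4944.
Height of the DWL triangle at Q_m is SMC(Q_m) − demand(Q_m) = MEC(Q_m) = 28.0639.
DWL = ½ × 7.9276 × 28.0639 = 111.2397.

DWL = €111.24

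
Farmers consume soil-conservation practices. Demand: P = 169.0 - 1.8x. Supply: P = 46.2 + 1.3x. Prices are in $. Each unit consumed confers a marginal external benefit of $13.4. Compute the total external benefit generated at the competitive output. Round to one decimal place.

$530.8

Market equilibrium (private): 46.2 + 1.3x = 169.0 - 1.8x → x_m = 39.6129.
Total external benefit = MEB × x_m = 13.4 × 39.6129 = 530.8129.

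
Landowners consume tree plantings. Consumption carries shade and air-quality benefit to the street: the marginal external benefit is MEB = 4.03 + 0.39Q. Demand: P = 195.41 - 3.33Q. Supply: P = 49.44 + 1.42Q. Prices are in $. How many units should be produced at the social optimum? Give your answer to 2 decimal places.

Q* = 34.40

Social marginal benefit = demand + MEB = 199.44 - 2.94Q.
Set SMB = MC: 199.44 - 2.94Q = 49.44 + 1.42Q → Q* = 34.4037.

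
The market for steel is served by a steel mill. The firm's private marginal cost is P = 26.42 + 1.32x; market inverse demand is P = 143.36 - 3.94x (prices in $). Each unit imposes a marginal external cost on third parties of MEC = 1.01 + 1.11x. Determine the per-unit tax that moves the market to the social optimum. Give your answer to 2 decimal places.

Social marginal cost = private MC + MEC = 27.43 + 2.43x.
Set SMC = demand: 27.43 + 2.43x = 143.36 - 3.94x → x* = 18.1994.
The Pigouvian tax equals MEC at x*: 1.01 + 1.11×18.1994 = 21.2113.

tax = $21.21 per unit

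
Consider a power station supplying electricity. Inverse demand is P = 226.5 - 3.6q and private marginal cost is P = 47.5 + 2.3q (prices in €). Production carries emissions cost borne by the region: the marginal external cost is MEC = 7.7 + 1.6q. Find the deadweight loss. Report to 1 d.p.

Market equilibrium (private): 47.5 + 2.3q = 226.5 - 3.6q → q_m = 30.3390.
Social marginal cost = private MC + MEC = 55.2 + 3.9q.
Set SMC = demand: 55.2 + 3.9q = 226.5 - 3.6q → q* = 22.8400.
The welfare-loss triangle has base |q_m − q*| and height MEC(q_m) (the vertical gap between SMC and demand is zero at q* and MEC at q_m).
DWL = ½ × 7.4990 × 56.2424 = 210.8809.

DWL = €210.9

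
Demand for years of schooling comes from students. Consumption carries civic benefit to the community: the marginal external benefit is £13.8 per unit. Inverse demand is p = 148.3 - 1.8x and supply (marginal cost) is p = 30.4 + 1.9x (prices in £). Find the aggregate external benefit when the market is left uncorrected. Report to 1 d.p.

Market equilibrium (private): 30.4 + 1.9x = 148.3 - 1.8x → x_m = 31.8649.
Total external benefit = MEB × x_m = 13.8 × 31.8649 = 439.7356.

£439.7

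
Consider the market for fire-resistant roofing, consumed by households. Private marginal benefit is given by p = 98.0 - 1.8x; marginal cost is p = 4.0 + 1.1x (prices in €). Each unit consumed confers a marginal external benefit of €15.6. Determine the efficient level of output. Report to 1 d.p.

Social marginal benefit = demand + MEB = 113.6 - 1.8x.
Set SMB = MC: 113.6 - 1.8x = 4.0 + 1.1x → x* = 37.7931.

x* = 37.8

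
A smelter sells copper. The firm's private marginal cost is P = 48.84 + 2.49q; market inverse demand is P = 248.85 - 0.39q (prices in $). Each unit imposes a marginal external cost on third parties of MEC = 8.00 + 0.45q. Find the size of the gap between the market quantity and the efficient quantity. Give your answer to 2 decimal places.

11.79 units

Market equilibrium (private): 48.84 + 2.49q = 248.85 - 0.39q → q_m = 69.4479.
Social marginal cost = private MC + MEC = 56.84 + 2.94q.
Set SMC = demand: 56.84 + 2.94q = 248.85 - 0.39q → q* = 57.6607.
Gap = |69.4479 − 57.6607| = 11.7872.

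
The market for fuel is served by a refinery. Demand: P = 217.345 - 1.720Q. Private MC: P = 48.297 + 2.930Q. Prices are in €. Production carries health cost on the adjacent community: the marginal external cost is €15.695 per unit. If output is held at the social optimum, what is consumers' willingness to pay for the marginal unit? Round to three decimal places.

Social marginal cost = private MC + MEC = 63.992 + 2.930Q.
Set SMC = demand: 63.992 + 2.930Q = 217.345 - 1.720Q → Q* = 32.9791.
Consumer price on the demand curve at Q*: 217.345 − 1.720×32.9791 = 160.6209.

P = €160.621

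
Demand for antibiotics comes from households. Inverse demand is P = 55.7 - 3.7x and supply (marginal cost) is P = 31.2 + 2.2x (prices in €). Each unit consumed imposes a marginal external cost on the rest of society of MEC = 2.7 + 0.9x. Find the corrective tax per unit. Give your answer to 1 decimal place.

Social marginal benefit = demand − MEC = 53.0 - 4.6x.
Set SMB = MC: 53.0 - 4.6x = 31.2 + 2.2x → x* = 3.2059.
The Pigouvian tax equals MEC at x*: 2.7 + 0.9×3.2059 = 5.5853.

tax = €5.6 per unit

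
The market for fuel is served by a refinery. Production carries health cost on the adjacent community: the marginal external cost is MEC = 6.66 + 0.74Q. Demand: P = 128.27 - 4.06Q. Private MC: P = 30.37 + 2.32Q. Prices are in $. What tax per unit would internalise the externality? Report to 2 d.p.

tax = $16.14 per unit

Social marginal cost = private MC + MEC = 37.03 + 3.06Q.
Set SMC = demand: 37.03 + 3.06Q = 128.27 - 4.06Q → Q* = 12.8146.
The Pigouvian tax equals MEC at Q*: 6.66 + 0.74×12.8146 = 16.1428.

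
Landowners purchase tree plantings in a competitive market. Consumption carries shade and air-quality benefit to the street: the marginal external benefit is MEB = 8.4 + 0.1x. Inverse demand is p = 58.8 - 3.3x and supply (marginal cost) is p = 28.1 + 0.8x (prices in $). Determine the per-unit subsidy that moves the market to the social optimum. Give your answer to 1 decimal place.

Social marginal benefit = demand + MEB = 67.2 - 3.2x.
Set SMB = MC: 67.2 - 3.2x = 28.1 + 0.8x → x* = 9.7750.
The Pigouvian subsidy equals MEB at x*: 8.4 + 0.1×9.7750 = 9.3775.

subsidy = $9.4 per unit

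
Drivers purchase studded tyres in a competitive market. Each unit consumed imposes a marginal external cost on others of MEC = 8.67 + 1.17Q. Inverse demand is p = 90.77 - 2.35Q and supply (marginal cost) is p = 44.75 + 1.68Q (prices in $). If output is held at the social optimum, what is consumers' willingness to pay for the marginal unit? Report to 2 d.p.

P = $73.89

Social marginal benefit = demand − MEC = 82.10 - 3.52Q.
Set SMB = MC: 82.10 - 3.52Q = 44.75 + 1.68Q → Q* = 7.1827.
Consumer price on the demand curve at Q*: 90.77 − 2.35×7.1827 = 73.8907.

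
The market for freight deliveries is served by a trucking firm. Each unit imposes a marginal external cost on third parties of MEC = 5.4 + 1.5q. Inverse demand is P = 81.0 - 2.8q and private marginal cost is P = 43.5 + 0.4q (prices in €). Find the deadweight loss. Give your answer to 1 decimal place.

DWL = €56.2

Market equilibrium (private): 43.5 + 0.4q = 81.0 - 2.8q → q_m = 11.7188.
Social marginal cost = private MC + MEC = 48.9 + 1.9q.
Set SMC = demand: 48.9 + 1.9q = 81.0 - 2.8q → q* = 6.8298.
The welfare-loss triangle has base |q_m − q*| and height MEC(q_m) (the vertical gap between SMC and demand is zero at q* and MEC at q_m).
DWL = ½ × 4.8890 × 22.9781 = 56.1700.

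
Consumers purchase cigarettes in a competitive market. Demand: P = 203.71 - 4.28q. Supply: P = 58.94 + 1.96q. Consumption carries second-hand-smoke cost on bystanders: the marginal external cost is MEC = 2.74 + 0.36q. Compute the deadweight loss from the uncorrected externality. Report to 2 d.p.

DWL = 9.32

Market equilibrium (private): 58.94 + 1.96q = 203.71 - 4.28q → q_m = 23.2003.
Social marginal benefit = demand − MEC = 200.97 - 4.64q.
Set SMB = MC: 200.97 - 4.64q = 58.94 + 1.96q → q* = 21.5197.
The welfare-loss triangle has base |q_m − q*| and height MEC(q_m) (the vertical gap between SMB and MC is zero at q* and MEC at q_m).
DWL = ½ × 1.6806 × 11.0921 = 9.3207.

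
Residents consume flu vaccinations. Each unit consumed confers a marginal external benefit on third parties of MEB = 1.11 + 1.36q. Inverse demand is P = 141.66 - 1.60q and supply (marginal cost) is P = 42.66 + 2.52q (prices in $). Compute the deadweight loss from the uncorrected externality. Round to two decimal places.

DWL = $206.84

Market equilibrium (private): 42.66 + 2.52q = 141.66 - 1.60q → q_m = 24.0291.
Social marginal benefit = demand + MEB = 142.77 - 0.24q.
Set SMB = MC: 142.77 - 0.24q = 42.66 + 2.52q → q* = 36.2717.
The welfare-loss triangle has base |q_m − q*| and height MEB(q_m) (the vertical gap between SMB and MC is zero at q* and MEB at q_m).
DWL = ½ × 12.2426 × 33.7896 = 206.8363.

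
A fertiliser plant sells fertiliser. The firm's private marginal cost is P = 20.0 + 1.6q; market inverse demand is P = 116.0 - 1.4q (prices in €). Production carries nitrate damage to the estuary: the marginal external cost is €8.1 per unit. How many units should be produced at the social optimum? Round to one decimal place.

q* = 29.3

Social marginal cost = private MC + MEC = 28.1 + 1.6q.
Set SMC = demand: 28.1 + 1.6q = 116.0 - 1.4q → q* = 29.3000.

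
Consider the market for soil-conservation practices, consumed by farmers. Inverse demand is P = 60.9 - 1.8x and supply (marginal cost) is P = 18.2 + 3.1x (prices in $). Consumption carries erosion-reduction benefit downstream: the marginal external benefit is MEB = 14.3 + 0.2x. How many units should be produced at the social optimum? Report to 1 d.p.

Social marginal benefit = demand + MEB = 75.2 - 1.6x.
Set SMB = MC: 75.2 - 1.6x = 18.2 + 3.1x → x* = 12.1277.

x* = 12.1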